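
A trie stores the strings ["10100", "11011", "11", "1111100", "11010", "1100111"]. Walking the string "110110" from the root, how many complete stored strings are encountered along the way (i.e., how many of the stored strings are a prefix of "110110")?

2

Walk "110110" from the root; an end-of-word marker is hit whenever a stored word is a prefix of "110110".
Prefixes of the query that are stored words: "11", "11011"
Count: 2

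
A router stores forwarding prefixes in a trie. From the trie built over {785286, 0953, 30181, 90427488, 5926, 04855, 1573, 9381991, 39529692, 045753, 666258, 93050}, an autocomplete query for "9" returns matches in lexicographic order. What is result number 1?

Words with prefix "9", in lexicographic order: "90427488", "93050", "9381991"
The 1st is 90427488.

90427488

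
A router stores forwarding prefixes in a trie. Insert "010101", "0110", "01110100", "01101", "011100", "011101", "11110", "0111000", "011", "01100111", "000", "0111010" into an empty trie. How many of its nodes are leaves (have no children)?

Leaves are exactly the stored words that no other stored word extends.
Those words: "000", "010101", "01100111", "01101", "0111000", "01110100", "11110"
Leaf count: 7

7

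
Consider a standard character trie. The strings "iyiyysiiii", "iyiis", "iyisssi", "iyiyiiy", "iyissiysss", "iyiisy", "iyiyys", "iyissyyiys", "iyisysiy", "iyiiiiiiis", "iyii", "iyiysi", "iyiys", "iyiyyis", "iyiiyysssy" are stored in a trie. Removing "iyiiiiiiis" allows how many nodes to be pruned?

After clearing the end-marker at "iyiiiiiiis", prune upward until reaching a node still needed by another word.
The suffix "iiiiis" (6 nodes) is used only by "iyiiiiiiis"; the node for "iyii" still has the child "s", so pruning stops there.
Nodes removed: 6

6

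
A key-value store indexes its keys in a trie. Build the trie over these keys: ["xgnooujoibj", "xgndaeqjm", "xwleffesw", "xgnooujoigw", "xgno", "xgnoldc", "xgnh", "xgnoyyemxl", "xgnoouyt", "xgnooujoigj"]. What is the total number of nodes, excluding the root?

40

Trie structure (* marks end of a word):
(root)
└─ x
   ├─ g
   │  └─ n
   │     ├─ d
   │     │  └─ a
   │     │     └─ e
   │     │        └─ q
   │     │           └─ j
   │     │              └─ m *
   │     ├─ h *
   │     └─ o *
   │        ├─ l
   │        │  └─ d
   │        │     └─ c *
   │        ├─ o
   │        │  └─ u
   │        │     ├─ j
   │        │     │  └─ o
   │        │     │     └─ i
   │        │     │        ├─ b
   │        │     │        │  └─ j *
   │        │     │        └─ g
   │        │     │           ├─ j *
   │        │     │           └─ w *
   │        │     └─ y
   │        │        └─ t *
   │        └─ y
   │           └─ y
   │              └─ e
   │                 └─ m
   │                    └─ x
   │                       └─ l *
   └─ w
      └─ l
         └─ e
            └─ f
               └─ f
                  └─ e
                     └─ s
                        └─ w *
Counting every labelled node above: 40.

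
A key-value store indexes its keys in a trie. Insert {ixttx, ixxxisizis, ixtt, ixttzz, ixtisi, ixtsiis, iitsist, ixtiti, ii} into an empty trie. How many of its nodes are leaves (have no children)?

Leaves are exactly the stored words that no other stored word extends.
Those words: "iitsist", "ixtisi", "ixtiti", "ixtsiis", "ixttx", "ixttzz", "ixxxisizis"
Leaf count: 7

7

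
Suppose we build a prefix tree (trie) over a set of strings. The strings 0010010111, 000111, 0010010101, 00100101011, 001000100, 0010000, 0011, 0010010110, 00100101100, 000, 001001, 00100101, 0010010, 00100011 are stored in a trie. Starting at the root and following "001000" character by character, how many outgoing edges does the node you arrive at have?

2

Walk "001000" from the root, arriving at one node.
Distinct next characters after "001000": 0, 1.
That node has 2 child edges.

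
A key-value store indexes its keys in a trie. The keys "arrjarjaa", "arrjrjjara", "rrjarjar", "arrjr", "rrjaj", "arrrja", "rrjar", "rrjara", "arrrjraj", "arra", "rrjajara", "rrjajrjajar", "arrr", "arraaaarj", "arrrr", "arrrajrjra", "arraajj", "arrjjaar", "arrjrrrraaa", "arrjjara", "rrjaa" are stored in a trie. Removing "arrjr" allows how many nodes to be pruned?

0

Walk "arrjr" from the leaf back toward the root, removing each node that no remaining word uses.
Every node on "arrjr" is still needed (e.g. by "arrjrjjara"), so nothing is freed.
Nodes removed: 0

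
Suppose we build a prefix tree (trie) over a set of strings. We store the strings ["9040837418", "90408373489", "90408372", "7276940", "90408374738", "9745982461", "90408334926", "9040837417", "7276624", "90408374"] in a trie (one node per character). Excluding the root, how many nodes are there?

43

Insert word by word; a character creates a node only if that edge doesn't already exist:
  "9040837418" → 10 new (9, 0, 4, 0, 8, 3, 7, 4, 1, 8)
  "90408373489" → prefix "9040837" already present; 4 new (3, 4, 8, 9)
  "90408372" → prefix "9040837" already present; 1 new (2)
  "7276940" → 7 new (7, 2, 7, 6, 9, 4, 0)
  "90408374738" → prefix "90408374" already present; 3 new (7, 3, 8)
  "9745982461" → prefix "9" already present; 9 new (7, 4, 5, 9, 8, 2, 4, 6, 1)
  "90408334926" → prefix "904083" already present; 5 new (3, 4, 9, 2, 6)
  "9040837417" → prefix "904083741" already present; 1 new (7)
  "7276624" → prefix "7276" already present; 3 new (6, 2, 4)
  "90408374" → prefix "90408374" already present; 0 new (none)
Total nodes = 10 + 4 + 1 + 7 + 3 + 9 + 5 + 1 + 3 + 0 = 43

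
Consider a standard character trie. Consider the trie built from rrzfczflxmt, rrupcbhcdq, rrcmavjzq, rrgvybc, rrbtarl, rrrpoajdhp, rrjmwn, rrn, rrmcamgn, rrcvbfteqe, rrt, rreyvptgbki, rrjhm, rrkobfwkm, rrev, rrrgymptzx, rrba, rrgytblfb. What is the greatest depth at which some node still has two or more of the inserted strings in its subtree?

3

Equivalently: take the maximum, over all pairs, of their longest common prefix length.
"rrba" and "rrbtarl" agree on "rrb" (3 characters) before diverging; nothing deeper is shared.
Longest shared-prefix length: 3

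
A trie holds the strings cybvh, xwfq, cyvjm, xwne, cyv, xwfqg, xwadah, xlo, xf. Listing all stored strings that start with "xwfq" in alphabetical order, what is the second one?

xwfqg

Words with prefix "xwfq", in lexicographic order: "xwfq", "xwfqg"
The 2nd is xwfqg.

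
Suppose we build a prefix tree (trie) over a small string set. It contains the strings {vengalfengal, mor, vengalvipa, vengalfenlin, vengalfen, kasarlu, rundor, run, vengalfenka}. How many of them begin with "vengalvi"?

1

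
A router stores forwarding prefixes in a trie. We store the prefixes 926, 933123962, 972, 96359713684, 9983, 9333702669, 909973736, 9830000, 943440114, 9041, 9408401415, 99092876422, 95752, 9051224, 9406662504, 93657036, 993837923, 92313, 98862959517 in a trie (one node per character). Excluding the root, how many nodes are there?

Count nodes per top-level branch (shared prefixes stored once):
  '9'-branch (9041, 9051224, 909973736, 92313, 926, 933123962, 9333702669, 93657036, 9406662504, 9408401415, 943440114, 95752, 96359713684, 972, 9830000, 98862959517, 99092876422, 993837923, 9983): 115 nodes
Sum: 115

115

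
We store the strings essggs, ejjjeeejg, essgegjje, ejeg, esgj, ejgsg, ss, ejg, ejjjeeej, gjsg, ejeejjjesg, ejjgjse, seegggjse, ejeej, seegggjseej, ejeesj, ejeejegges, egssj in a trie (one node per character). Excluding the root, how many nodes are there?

Count nodes per top-level branch (shared prefixes stored once):
  'e'-branch (egssj, ejeej, ejeejegges, ejeejjjesg, ejeesj, ejeg, ejg, ejgsg, ejjgjse, ejjjeeej, ejjjeeejg, esgj, essgegjje, essggs): 48 nodes
  'g'-branch (gjsg): 4 nodes
  's'-branch (seegggjse, seegggjseej, ss): 12 nodes
Sum: 64

64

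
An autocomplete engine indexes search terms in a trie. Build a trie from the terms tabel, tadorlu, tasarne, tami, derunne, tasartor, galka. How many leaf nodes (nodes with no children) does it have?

A leaf is a node with no children — equivalently, the end of a word that is not a proper prefix of any other stored word.
Those words: "derunne", "galka", "tabel", "tadorlu", "tami", "tasarne", "tasartor"
Leaf count: 7

7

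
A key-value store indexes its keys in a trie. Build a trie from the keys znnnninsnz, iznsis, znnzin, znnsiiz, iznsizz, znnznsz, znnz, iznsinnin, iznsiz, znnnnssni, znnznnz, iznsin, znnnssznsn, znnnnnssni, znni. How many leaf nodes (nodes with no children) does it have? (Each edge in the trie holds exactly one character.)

12

Leaves are exactly the stored words that no other stored word extends.
Those words: "iznsinnin", "iznsis", "iznsizz", "znni", "znnnninsnz", "znnnnnssni", "znnnnssni", "znnnssznsn", "znnsiiz", "znnzin", "znnznnz", "znnznsz"
Leaf count: 12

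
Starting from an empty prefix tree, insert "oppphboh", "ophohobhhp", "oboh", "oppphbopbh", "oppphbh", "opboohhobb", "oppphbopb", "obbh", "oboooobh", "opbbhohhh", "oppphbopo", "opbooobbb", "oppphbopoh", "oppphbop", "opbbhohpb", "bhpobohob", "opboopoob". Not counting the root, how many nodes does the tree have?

65

Insert word by word; a character creates a node only if that edge doesn't already exist:
  "oppphboh" → 8 new (o, p, p, p, h, b, o, h)
  "ophohobhhp" → prefix "op" already present; 8 new (h, o, h, o, b, h, h, p)
  "oboh" → prefix "o" already present; 3 new (b, o, h)
  "oppphbopbh" → prefix "oppphbo" already present; 3 new (p, b, h)
  "oppphbh" → prefix "oppphb" already present; 1 new (h)
  "opboohhobb" → prefix "op" already present; 8 new (b, o, o, h, h, o, b, b)
  "oppphbopb" → prefix "oppphbopb" already present; 0 new (none)
  "obbh" → prefix "ob" already present; 2 new (b, h)
  "oboooobh" → prefix "obo" already present; 5 new (o, o, o, b, h)
  "opbbhohhh" → prefix "opb" already present; 6 new (b, h, o, h, h, h)
  "oppphbopo" → prefix "oppphbop" already present; 1 new (o)
  "opbooobbb" → prefix "opboo" already present; 4 new (o, b, b, b)
  "oppphbopoh" → prefix "oppphbopo" already present; 1 new (h)
  "oppphbop" → prefix "oppphbop" already present; 0 new (none)
  "opbbhohpb" → prefix "opbbhoh" already present; 2 new (p, b)
  "bhpobohob" → 9 new (b, h, p, o, b, o, h, o, b)
  "opboopoob" → prefix "opboo" already present; 4 new (p, o, o, b)
Total nodes = 8 + 8 + 3 + 3 + 1 + 8 + 0 + 2 + 5 + 6 + 1 + 4 + 1 + 0 + 2 + 9 + 4 = 65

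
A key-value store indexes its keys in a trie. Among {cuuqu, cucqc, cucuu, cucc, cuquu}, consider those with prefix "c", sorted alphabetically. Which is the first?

Filter for "c…" and sort: "cucc", "cucqc", "cucuu", "cuquu", "cuuqu"
Position 1: cucc

cucc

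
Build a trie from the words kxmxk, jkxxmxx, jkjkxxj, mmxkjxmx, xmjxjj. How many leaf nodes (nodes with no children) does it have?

A leaf is a node with no children — equivalently, the end of a word that is not a proper prefix of any other stored word.
Those words: "jkjkxxj", "jkxxmxx", "kxmxk", "mmxkjxmx", "xmjxjj"
Leaf count: 5

5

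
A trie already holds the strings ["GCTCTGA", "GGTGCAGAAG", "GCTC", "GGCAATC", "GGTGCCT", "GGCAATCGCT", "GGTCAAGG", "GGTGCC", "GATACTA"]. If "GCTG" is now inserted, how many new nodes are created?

1

Walking "GCTG" from the root, the first 3 characters ("GCT") follow existing edges; "G" is the first miss.
Each of the 1 remaining characters creates one node.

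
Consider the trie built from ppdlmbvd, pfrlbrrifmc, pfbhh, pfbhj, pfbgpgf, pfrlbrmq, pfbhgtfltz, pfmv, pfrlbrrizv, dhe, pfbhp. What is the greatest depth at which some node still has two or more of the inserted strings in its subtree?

8

Look for the deepest trie node that still has at least two words in its subtree.
e.g. "pfrlbrrifmc" and "pfrlbrrizv" share the prefix "pfrlbrri" of length 8; no pair shares a longer one.
Longest shared-prefix length: 8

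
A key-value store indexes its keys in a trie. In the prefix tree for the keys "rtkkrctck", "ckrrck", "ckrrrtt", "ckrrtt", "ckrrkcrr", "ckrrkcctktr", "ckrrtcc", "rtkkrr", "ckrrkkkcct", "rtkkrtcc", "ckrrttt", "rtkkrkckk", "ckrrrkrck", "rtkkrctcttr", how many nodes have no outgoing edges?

13

Leaves are exactly the stored words that no other stored word extends.
Those words: "ckrrck", "ckrrkcctktr", "ckrrkcrr", "ckrrkkkcct", "ckrrrkrck", "ckrrrtt", "ckrrtcc", "ckrrttt", "rtkkrctck", "rtkkrctcttr", "rtkkrkckk", "rtkkrr", "rtkkrtcc"
Leaf count: 13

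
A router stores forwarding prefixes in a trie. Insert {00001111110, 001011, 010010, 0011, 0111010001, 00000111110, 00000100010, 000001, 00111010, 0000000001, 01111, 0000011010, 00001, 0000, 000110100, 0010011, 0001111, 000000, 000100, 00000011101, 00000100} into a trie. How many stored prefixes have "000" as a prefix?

14

Filter for entries beginning with "000":
Words under "000": 0000, 000000, 0000000001, 00000011101, 000001, 00000100, 00000100010, 0000011010, 00000111110, 00001, 00001111110, 000100, 000110100, 0001111
Count: 14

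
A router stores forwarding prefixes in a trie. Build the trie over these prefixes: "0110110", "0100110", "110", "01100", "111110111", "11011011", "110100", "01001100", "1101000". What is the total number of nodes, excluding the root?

Count nodes per top-level branch (shared prefixes stored once):
  '0'-branch (0100110, 01001100, 01100, 0110110): 14 nodes
  '1'-branch (110, 110100, 1101000, 11011011, 111110111): 18 nodes
Sum: 32

32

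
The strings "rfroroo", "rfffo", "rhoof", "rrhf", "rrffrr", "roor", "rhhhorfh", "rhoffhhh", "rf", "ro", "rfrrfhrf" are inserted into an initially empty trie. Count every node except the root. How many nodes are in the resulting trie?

Count nodes per top-level branch (shared prefixes stored once):
  'r'-branch (rf, rfffo, rfroroo, rfrrfhrf, rhhhorfh, rhoffhhh, rhoof, ro, roor, rrffrr, rrhf): 40 nodes
Sum: 40

40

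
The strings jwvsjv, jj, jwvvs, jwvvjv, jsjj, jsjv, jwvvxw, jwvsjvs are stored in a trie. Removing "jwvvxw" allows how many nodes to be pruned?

2

A node on "jwvvxw"'s path can go only if nothing else ends at it or branches off below it.
The suffix "xw" (2 nodes) is used only by "jwvvxw"; the node for "jwvv" still has the child "s", so pruning stops there.
Nodes removed: 2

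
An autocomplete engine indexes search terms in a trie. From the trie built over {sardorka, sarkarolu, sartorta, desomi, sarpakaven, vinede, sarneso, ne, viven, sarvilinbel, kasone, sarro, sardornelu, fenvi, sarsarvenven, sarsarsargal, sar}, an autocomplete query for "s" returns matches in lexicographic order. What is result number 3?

DFS of the "s" subtree visits, in order: "sar", "sardorka", "sardornelu", "sarkarolu", "sarneso", "sarpakaven", "sarro", "sarsarsargal", "sarsarvenven", "sartorta", "sarvilinbel"
Position 3: sardornelu

sardornelu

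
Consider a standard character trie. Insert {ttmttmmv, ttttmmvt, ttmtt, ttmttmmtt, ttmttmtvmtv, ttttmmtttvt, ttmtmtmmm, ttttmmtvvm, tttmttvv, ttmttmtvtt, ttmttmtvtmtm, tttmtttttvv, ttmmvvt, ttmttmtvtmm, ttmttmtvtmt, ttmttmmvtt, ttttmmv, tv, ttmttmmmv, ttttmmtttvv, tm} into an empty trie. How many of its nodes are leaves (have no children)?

17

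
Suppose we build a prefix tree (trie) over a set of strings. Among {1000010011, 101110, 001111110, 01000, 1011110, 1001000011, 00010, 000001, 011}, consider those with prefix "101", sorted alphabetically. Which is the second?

1011110

Words with prefix "101", in lexicographic order: "101110", "1011110"
The 2nd is 1011110.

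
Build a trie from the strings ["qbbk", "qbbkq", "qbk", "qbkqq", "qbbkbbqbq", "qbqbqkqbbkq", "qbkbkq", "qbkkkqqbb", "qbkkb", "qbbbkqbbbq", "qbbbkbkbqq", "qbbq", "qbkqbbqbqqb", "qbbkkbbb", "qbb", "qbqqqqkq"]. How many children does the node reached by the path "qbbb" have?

Walk "qbbb" from the root, arriving at one node.
Distinct next characters after "qbbb": k.
That node has 1 child edge.

1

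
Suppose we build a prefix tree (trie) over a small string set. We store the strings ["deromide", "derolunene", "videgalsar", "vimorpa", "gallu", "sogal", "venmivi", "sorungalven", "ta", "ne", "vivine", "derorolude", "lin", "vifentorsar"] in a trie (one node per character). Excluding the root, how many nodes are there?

For each word, the new-node count is its length minus the longest prefix already in the trie:
  "deromide" → 8 new (d, e, r, o, m, i, d, e)
  "derolunene" → prefix "dero" already present; 6 new (l, u, n, e, n, e)
  "videgalsar" → 10 new (v, i, d, e, g, a, l, s, a, r)
  "vimorpa" → prefix "vi" already present; 5 new (m, o, r, p, a)
  "gallu" → 5 new (g, a, l, l, u)
  "sogal" → 5 new (s, o, g, a, l)
  "venmivi" → prefix "v" already present; 6 new (e, n, m, i, v, i)
  "sorungalven" → prefix "so" already present; 9 new (r, u, n, g, a, l, v, e, n)
  "ta" → 2 new (t, a)
  "ne" → 2 new (n, e)
  "vivine" → prefix "vi" already present; 4 new (v, i, n, e)
  "derorolude" → prefix "dero" already present; 6 new (r, o, l, u, d, e)
  "lin" → 3 new (l, i, n)
  "vifentorsar" → prefix "vi" already present; 9 new (f, e, n, t, o, r, s, a, r)
Total nodes = 8 + 6 + 10 + 5 + 5 + 5 + 6 + 9 + 2 + 2 + 4 + 6 + 3 + 9 = 80

80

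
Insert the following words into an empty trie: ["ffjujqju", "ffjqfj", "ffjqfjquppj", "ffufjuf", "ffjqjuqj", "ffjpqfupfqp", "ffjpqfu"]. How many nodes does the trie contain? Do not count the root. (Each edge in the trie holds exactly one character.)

33

Count nodes per top-level branch (shared prefixes stored once):
  'f'-branch (ffjpqfu, ffjpqfupfqp, ffjqfj, ffjqfjquppj, ffjqjuqj, ffjujqju, ffufjuf): 33 nodes
Sum: 33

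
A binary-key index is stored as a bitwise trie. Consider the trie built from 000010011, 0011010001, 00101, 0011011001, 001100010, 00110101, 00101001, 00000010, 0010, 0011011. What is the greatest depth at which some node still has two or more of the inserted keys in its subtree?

Look for the deepest trie node that still has at least two words in its subtree.
"0011010001" and "00110101" agree on "0011010" (7 characters) before diverging; nothing deeper is shared.
Longest shared-prefix length: 7

7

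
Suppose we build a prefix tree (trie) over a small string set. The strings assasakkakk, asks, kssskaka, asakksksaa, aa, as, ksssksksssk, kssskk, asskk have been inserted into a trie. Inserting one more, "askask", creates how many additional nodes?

"ask" is already a path in the trie; the remaining "ask" must be added.
Each of the 3 remaining characters creates one node.

3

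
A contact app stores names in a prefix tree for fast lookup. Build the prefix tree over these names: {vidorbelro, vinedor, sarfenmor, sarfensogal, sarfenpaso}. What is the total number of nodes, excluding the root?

33

For each word, the new-node count is its length minus the longest prefix already in the trie:
  "vidorbelro" → 10 new (v, i, d, o, r, b, e, l, r, o)
  "vinedor" → prefix "vi" already present; 5 new (n, e, d, o, r)
  "sarfenmor" → 9 new (s, a, r, f, e, n, m, o, r)
  "sarfensogal" → prefix "sarfen" already present; 5 new (s, o, g, a, l)
  "sarfenpaso" → prefix "sarfen" already present; 4 new (p, a, s, o)
Total nodes = 10 + 5 + 9 + 5 + 4 = 33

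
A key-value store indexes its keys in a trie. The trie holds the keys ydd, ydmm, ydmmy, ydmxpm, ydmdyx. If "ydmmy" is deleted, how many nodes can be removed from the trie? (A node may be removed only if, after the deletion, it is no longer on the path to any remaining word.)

1

A node on "ydmmy"'s path can go only if nothing else ends at it or branches off below it.
The suffix "y" (1 node) is used only by "ydmmy"; "ydmm" is itself a stored word, so pruning stops there.
Nodes removed: 1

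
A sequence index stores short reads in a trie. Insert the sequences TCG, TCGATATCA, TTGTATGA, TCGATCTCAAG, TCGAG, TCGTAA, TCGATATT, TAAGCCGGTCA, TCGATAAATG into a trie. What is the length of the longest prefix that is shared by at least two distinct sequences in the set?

Look for the deepest trie node that still has at least two words in its subtree.
e.g. "TCGATATCA" and "TCGATATT" share the prefix "TCGATAT" of length 7; no pair shares a longer one.
Longest shared-prefix length: 7

7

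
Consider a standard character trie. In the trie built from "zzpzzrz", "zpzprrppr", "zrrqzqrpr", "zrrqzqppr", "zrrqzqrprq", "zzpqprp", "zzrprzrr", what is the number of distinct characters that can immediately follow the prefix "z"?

The children of the "z" node are the distinct next characters among strings starting with "z".
Distinct next characters after "z": p, r, z.
That node has 3 child edges.

3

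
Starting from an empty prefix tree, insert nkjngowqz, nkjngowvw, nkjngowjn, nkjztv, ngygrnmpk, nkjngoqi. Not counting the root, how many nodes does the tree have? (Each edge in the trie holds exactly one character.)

Insert word by word; a character creates a node only if that edge doesn't already exist:
  "nkjngowqz" → 9 new (n, k, j, n, g, o, w, q, z)
  "nkjngowvw" → prefix "nkjngow" already present; 2 new (v, w)
  "nkjngowjn" → prefix "nkjngow" already present; 2 new (j, n)
  "nkjztv" → prefix "nkj" already present; 3 new (z, t, v)
  "ngygrnmpk" → prefix "n" already present; 8 new (g, y, g, r, n, m, p, k)
  "nkjngoqi" → prefix "nkjngo" already present; 2 new (q, i)
Total nodes = 9 + 2 + 2 + 3 + 8 + 2 = 26

26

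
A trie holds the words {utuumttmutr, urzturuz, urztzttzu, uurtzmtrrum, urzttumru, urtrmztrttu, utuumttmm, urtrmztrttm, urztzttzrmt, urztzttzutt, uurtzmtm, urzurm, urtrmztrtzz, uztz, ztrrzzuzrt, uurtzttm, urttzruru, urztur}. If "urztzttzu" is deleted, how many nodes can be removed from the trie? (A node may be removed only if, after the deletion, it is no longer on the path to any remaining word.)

0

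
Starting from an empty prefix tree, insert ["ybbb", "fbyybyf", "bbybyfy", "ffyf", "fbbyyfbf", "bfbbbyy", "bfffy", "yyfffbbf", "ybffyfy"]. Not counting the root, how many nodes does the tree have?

48

Count nodes per top-level branch (shared prefixes stored once):
  'b'-branch (bbybyfy, bfbbbyy, bfffy): 16 nodes
  'f'-branch (fbbyyfbf, fbyybyf, ffyf): 16 nodes
  'y'-branch (ybbb, ybffyfy, yyfffbbf): 16 nodes
Sum: 48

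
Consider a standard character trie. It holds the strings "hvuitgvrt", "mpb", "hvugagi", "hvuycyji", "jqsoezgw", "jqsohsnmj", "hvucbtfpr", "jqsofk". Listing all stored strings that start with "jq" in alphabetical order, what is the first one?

Words with prefix "jq", in lexicographic order: "jqsoezgw", "jqsofk", "jqsohsnmj"
Position 1: jqsoezgw

jqsoezgw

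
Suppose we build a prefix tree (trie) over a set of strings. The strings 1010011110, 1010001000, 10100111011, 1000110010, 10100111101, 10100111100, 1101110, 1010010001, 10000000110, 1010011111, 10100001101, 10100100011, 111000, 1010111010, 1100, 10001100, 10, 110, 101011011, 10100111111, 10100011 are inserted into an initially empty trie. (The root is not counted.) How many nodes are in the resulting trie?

For each word, the new-node count is its length minus the longest prefix already in the trie:
  "1010011110" → 10 new (1, 0, 1, 0, 0, 1, 1, 1, 1, 0)
  "1010001000" → prefix "10100" already present; 5 new (0, 1, 0, 0, 0)
  "10100111011" → prefix "10100111" already present; 3 new (0, 1, 1)
  "1000110010" → prefix "10" already present; 8 new (0, 0, 1, 1, 0, 0, 1, 0)
  "10100111101" → prefix "1010011110" already present; 1 new (1)
  "10100111100" → prefix "1010011110" already present; 1 new (0)
  "1101110" → prefix "1" already present; 6 new (1, 0, 1, 1, 1, 0)
  "1010010001" → prefix "101001" already present; 4 new (0, 0, 0, 1)
  "10000000110" → prefix "1000" already present; 7 new (0, 0, 0, 0, 1, 1, 0)
  "1010011111" → prefix "101001111" already present; 1 new (1)
  "10100001101" → prefix "101000" already present; 5 new (0, 1, 1, 0, 1)
  "10100100011" → prefix "1010010001" already present; 1 new (1)
  "111000" → prefix "11" already present; 4 new (1, 0, 0, 0)
  "1010111010" → prefix "1010" already present; 6 new (1, 1, 1, 0, 1, 0)
  "1100" → prefix "110" already present; 1 new (0)
  "10001100" → prefix "10001100" already present; 0 new (none)
  "10" → prefix "10" already present; 0 new (none)
  "110" → prefix "110" already present; 0 new (none)
  "101011011" → prefix "101011" already present; 3 new (0, 1, 1)
  "10100111111" → prefix "1010011111" already present; 1 new (1)
  "10100011" → prefix "1010001" already present; 1 new (1)
Total nodes = 10 + 5 + 3 + 8 + 1 + 1 + 6 + 4 + 7 + 1 + 5 + 1 + 4 + 6 + 1 + 0 + 0 + 0 + 3 + 1 + 1 = 68

68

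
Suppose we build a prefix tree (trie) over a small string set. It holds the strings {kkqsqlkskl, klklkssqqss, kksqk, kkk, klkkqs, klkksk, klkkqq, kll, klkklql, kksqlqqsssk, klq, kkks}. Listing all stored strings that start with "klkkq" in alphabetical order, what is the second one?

DFS of the "klkkq" subtree visits, in order: "klkkqq", "klkkqs"
Position 2: klkkqs

klkkqs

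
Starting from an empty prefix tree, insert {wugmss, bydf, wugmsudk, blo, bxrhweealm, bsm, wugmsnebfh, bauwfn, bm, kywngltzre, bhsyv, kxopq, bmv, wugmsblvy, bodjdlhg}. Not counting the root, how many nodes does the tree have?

67

Count nodes per top-level branch (shared prefixes stored once):
  'b'-branch (bauwfn, bhsyv, blo, bm, bmv, bodjdlhg, bsm, bxrhweealm, bydf): 35 nodes
  'k'-branch (kxopq, kywngltzre): 14 nodes
  'w'-branch (wugmsblvy, wugmsnebfh, wugmss, wugmsudk): 18 nodes
Sum: 67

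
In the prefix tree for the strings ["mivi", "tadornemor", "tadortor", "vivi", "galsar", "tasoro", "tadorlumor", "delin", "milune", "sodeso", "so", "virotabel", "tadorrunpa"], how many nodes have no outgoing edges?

Leaves are exactly the stored words that no other stored word extends.
Those words: "delin", "galsar", "milune", "mivi", "sodeso", "tadorlumor", "tadornemor", "tadorrunpa", "tadortor", "tasoro", "virotabel", "vivi"
Leaf count: 12

12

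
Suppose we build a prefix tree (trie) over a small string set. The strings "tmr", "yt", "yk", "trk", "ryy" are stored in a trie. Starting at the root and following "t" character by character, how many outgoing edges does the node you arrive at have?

2

The children of the "t" node are the distinct next characters among strings starting with "t".
Characters that immediately follow "t" among the stored strings: {m, r}.
That node has 2 child edges.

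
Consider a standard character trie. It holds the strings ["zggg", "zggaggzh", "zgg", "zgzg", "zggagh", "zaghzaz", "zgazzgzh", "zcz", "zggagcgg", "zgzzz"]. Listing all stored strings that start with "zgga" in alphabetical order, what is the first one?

Words with prefix "zgga", in lexicographic order: "zggagcgg", "zggaggzh", "zggagh"
The 1st is zggagcgg.

zggagcgg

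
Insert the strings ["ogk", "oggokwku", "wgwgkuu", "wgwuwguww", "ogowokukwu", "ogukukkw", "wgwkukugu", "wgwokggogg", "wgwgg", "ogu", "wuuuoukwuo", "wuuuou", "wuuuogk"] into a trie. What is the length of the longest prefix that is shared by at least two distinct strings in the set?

Equivalently: take the maximum, over all pairs, of their longest common prefix length.
e.g. "wuuuou" and "wuuuoukwuo" share the prefix "wuuuou" of length 6; no pair shares a longer one.
Longest shared-prefix length: 6

6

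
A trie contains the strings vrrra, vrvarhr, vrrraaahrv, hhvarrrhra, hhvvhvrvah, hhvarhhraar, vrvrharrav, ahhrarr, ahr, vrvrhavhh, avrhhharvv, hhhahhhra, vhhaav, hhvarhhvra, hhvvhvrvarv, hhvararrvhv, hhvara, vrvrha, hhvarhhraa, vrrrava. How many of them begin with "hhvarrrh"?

1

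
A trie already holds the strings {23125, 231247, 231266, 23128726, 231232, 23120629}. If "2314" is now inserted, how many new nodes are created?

1

The longest prefix of "2314" already in the trie is "231" (length 3).
Each of the 1 remaining characters creates one node.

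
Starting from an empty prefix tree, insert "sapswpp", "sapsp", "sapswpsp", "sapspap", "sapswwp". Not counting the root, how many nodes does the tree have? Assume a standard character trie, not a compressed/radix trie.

14

Trace insertions, counting only characters that open a new branch:
  "sapswpp" → 7 new (s, a, p, s, w, p, p)
  "sapsp" → prefix "saps" already present; 1 new (p)
  "sapswpsp" → prefix "sapswp" already present; 2 new (s, p)
  "sapspap" → prefix "sapsp" already present; 2 new (a, p)
  "sapswwp" → prefix "sapsw" already present; 2 new (w, p)
Total nodes = 7 + 1 + 2 + 2 + 2 = 14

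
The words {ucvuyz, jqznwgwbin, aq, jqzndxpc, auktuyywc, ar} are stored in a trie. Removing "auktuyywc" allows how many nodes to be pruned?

After clearing the end-marker at "auktuyywc", prune upward until reaching a node still needed by another word.
The suffix "uktuyywc" (8 nodes) is used only by "auktuyywc"; the node for "a" still has the child "q", so pruning stops there.
Nodes removed: 8

8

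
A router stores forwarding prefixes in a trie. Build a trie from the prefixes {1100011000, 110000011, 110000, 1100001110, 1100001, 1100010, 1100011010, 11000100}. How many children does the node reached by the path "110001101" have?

Follow the path "110001101" to its node, then look at its outgoing edges.
Distinct next characters after "110001101": 0.
That node has 1 child edge.

1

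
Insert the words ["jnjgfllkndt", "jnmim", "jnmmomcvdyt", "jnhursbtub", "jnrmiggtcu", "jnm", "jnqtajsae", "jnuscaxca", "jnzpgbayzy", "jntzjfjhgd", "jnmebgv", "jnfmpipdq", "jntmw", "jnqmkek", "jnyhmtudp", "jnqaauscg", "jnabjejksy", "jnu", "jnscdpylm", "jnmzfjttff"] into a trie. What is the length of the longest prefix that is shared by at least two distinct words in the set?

The deepest shared node is where two words last agree before diverging.
e.g. "jnm" and "jnmebgv" share the prefix "jnm" of length 3; no pair shares a longer one.
Longest shared-prefix length: 3

3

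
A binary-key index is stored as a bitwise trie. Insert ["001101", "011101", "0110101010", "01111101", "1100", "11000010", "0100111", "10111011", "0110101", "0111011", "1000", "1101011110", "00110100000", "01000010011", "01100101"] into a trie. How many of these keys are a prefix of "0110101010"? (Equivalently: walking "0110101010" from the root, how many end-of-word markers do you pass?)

Walk "0110101010" from the root; an end-of-word marker is hit whenever a stored word is a prefix of "0110101010".
Prefixes of the query that are stored words: "0110101", "0110101010"
Count: 2

2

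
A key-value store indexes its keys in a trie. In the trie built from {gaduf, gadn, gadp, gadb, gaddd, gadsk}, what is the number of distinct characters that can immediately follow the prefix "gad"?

6

Walk "gad" from the root, arriving at one node.
Distinct next characters after "gad": b, d, n, p, s, u.
That node has 6 child edges.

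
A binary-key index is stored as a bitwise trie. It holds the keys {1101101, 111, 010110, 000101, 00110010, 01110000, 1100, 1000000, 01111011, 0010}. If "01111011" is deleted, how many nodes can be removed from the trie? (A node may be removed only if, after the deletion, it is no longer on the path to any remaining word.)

Walk "01111011" from the leaf back toward the root, removing each node that no remaining word uses.
The suffix "1011" (4 nodes) is used only by "01111011"; the node for "0111" still has the child "0", so pruning stops there.
Nodes removed: 4

4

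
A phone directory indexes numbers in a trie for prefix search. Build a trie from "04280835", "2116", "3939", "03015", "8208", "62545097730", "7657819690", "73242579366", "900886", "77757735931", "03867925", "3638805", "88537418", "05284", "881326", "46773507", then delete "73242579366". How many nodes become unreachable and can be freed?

10

Walk "73242579366" from the leaf back toward the root, removing each node that no remaining word uses.
The suffix "3242579366" (10 nodes) is used only by "73242579366"; the node for "7" still has the child "6", so pruning stops there.
Nodes removed: 10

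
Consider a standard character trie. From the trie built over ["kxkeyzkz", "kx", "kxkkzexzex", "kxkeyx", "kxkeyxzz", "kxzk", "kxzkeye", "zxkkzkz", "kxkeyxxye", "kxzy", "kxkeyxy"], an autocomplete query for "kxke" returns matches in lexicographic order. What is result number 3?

kxkeyxy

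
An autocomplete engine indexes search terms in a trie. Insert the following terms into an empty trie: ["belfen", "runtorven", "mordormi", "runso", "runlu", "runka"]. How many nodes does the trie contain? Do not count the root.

29

For each word, the new-node count is its length minus the longest prefix already in the trie:
  "belfen" → 6 new (b, e, l, f, e, n)
  "runtorven" → 9 new (r, u, n, t, o, r, v, e, n)
  "mordormi" → 8 new (m, o, r, d, o, r, m, i)
  "runso" → prefix "run" already present; 2 new (s, o)
  "runlu" → prefix "run" already present; 2 new (l, u)
  "runka" → prefix "run" already present; 2 new (k, a)
Total nodes = 6 + 9 + 8 + 2 + 2 + 2 = 29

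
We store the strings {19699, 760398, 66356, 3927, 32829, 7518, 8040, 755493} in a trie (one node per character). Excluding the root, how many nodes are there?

Insert word by word; a character creates a node only if that edge doesn't already exist:
  "19699" → 5 new (1, 9, 6, 9, 9)
  "760398" → 6 new (7, 6, 0, 3, 9, 8)
  "66356" → 5 new (6, 6, 3, 5, 6)
  "3927" → 4 new (3, 9, 2, 7)
  "32829" → prefix "3" already present; 4 new (2, 8, 2, 9)
  "7518" → prefix "7" already present; 3 new (5, 1, 8)
  "8040" → 4 new (8, 0, 4, 0)
  "755493" → prefix "75" already present; 4 new (5, 4, 9, 3)
Total nodes = 5 + 6 + 5 + 4 + 4 + 3 + 4 + 4 = 35

35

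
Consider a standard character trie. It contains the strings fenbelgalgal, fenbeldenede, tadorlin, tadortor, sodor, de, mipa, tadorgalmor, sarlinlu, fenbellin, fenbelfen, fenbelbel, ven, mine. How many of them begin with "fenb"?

Filter for entries beginning with "fenb":
Words under "fenb": fenbelbel, fenbeldenede, fenbelfen, fenbelgalgal, fenbellin
Count: 5

5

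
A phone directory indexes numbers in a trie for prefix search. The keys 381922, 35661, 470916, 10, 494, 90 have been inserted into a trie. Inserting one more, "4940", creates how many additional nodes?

The longest prefix of "4940" already in the trie is "494" (length 3).
New nodes needed: |"4940"| − 3 = 4 − 3 = 1.

1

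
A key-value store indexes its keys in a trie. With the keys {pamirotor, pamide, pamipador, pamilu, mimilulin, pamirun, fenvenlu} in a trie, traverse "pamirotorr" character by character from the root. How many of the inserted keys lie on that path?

1

Traverse "pamirotorr" character by character; count nodes along the way that are marked as word ends.
Prefixes of the query that are stored words: "pamirotor"
Count: 1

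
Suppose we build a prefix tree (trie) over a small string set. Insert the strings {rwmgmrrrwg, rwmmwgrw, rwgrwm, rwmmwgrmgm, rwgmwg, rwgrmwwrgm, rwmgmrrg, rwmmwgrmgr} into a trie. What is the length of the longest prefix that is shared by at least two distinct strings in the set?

The deepest shared node is where two words last agree before diverging.
e.g. "rwmmwgrmgm" and "rwmmwgrmgr" share the prefix "rwmmwgrmg" of length 9; no pair shares a longer one.
Longest shared-prefix length: 9

9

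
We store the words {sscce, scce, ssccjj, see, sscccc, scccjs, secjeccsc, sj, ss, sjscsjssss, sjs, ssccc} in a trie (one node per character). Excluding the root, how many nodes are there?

Count nodes per top-level branch (shared prefixes stored once):
  's'-branch (scccjs, scce, secjeccsc, see, sj, sjs, sjscsjssss, ss, ssccc, sscccc, sscce, ssccjj): 33 nodes
Sum: 33

33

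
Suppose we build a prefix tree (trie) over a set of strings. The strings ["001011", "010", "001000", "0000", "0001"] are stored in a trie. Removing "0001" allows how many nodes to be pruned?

1

After clearing the end-marker at "0001", prune upward until reaching a node still needed by another word.
The suffix "1" (1 node) is used only by "0001"; the node for "000" still has the child "0", so pruning stops there.
Nodes removed: 1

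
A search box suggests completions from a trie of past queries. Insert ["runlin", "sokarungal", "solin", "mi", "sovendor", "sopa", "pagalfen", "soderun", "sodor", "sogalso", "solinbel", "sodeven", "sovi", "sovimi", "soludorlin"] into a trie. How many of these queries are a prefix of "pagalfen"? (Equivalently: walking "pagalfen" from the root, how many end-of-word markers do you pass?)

Check each prefix of "pagalfen" against the stored set — each match is an end-marker on the path.
Prefixes of the query that are stored words: "pagalfen"
Count: 1

1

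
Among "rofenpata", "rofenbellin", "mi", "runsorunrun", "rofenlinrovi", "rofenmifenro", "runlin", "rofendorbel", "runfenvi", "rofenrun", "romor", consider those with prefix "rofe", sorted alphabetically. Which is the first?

rofenbellin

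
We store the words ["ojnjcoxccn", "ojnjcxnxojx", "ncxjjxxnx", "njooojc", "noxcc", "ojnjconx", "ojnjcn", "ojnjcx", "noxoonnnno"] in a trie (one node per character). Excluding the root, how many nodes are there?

45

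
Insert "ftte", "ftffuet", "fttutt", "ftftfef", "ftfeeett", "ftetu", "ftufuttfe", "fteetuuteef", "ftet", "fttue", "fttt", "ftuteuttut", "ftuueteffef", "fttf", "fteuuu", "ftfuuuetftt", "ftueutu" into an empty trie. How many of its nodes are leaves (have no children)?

16

A leaf is a node with no children — equivalently, the end of a word that is not a proper prefix of any other stored word.
Those words: "fteetuuteef", "ftetu", "fteuuu", "ftfeeett", "ftffuet", "ftftfef", "ftfuuuetftt", "ftte", "fttf", "fttt", "fttue", "fttutt", "ftueutu", "ftufuttfe", "ftuteuttut", "ftuueteffef"
Leaf count: 16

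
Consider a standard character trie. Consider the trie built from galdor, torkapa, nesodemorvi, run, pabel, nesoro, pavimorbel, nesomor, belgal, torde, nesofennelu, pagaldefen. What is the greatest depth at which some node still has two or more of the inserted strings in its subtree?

The deepest shared node is where two words last agree before diverging.
"nesodemorvi" and "nesofennelu" agree on "neso" (4 characters) before diverging; nothing deeper is shared.
Longest shared-prefix length: 4

4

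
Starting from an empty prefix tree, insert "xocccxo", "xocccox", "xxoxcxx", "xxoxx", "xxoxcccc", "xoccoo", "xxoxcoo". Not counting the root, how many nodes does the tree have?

23

Trie structure (* marks end of a word):
(root)
└─ x
   ├─ o
   │  └─ c
   │     └─ c
   │        ├─ c
   │        │  ├─ o
   │        │  │  └─ x *
   │        │  └─ x
   │        │     └─ o *
   │        └─ o
   │           └─ o *
   └─ x
      └─ o
         └─ x
            ├─ c
            │  ├─ c
            │  │  └─ c
            │  │     └─ c *
            │  ├─ o
            │  │  └─ o *
            │  └─ x
            │     └─ x *
            └─ x *
Counting every labelled node above: 23.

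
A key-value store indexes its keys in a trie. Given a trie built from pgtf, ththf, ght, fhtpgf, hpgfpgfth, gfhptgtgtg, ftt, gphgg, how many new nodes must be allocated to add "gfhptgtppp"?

The longest prefix of "gfhptgtppp" already in the trie is "gfhptgt" (length 7).
So 10 − 7 = 3 new nodes.

3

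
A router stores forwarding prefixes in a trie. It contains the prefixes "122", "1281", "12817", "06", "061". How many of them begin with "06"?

Walk to "06"; the words in its subtree are exactly those with that prefix.
Words under "06": 06, 061
Count: 2

2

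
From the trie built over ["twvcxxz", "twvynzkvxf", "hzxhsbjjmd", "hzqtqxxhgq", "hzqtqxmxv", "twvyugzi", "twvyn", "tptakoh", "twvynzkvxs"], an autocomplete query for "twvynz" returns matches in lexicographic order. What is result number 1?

Filter for "twvynz…" and sort: "twvynzkvxf", "twvynzkvxs"
The 1st is twvynzkvxf.

twvynzkvxf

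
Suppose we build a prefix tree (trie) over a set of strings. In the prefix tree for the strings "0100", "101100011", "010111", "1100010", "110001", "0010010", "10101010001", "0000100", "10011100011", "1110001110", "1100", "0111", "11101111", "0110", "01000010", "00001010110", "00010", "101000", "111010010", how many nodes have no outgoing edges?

Leaves are exactly the stored words that no other stored word extends.
Those words: "0000100", "00001010110", "00010", "0010010", "01000010", "010111", "0110", "0111", "10011100011", "101000", "10101010001", "101100011", "1100010", "1110001110", "111010010", "11101111"
Leaf count: 16

16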